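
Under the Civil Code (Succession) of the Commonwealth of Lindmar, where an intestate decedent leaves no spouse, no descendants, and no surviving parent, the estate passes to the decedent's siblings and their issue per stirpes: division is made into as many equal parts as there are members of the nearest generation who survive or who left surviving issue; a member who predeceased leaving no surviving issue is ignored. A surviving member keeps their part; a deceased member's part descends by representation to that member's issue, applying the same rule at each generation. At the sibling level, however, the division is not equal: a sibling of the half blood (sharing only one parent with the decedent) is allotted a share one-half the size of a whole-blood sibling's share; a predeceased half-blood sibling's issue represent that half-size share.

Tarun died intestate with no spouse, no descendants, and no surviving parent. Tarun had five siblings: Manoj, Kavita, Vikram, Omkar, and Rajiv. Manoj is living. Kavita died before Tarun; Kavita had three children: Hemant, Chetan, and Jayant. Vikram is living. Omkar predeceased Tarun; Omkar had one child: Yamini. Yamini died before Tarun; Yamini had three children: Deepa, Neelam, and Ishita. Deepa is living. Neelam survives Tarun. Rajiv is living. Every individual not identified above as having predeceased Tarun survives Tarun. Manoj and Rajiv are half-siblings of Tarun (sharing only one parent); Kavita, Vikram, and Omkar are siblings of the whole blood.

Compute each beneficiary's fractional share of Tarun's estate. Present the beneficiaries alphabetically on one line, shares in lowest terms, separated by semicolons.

Chetan 1/12; Deepa 1/12; Hemant 1/12; Ishita 1/12; Jayant 1/12; Manoj 1/8; Neelam 1/12; Rajiv 1/8; Vikram 1/4

No spouse, descendants, or parent survives, so the estate passes to Tarun's siblings per stirpes.
Half-blood siblings count for one-half the weight of whole-blood siblings at the initial division.
Dividing 1 in proportion to weights (total weight 4): Manoj (weight 1/2) → 1/8; Kavita (weight 1) → 1/4; Vikram (weight 1) → 1/4; Omkar (weight 1) → 1/4; Rajiv (weight 1/2) → 1/8.
Manoj is living and takes 1/8.
Kavita predeceased; the 1/4 allotted to Kavita's branch passes to Kavita's issue by representation.
The 1/4 is divided into 3 equal shares of 1/12 among Hemant, Chetan, Jayant.
Hemant is living and takes 1/12.
Chetan is living and takes 1/12.
Jayant is living and takes 1/12.
Vikram is living and takes 1/4.
Omkar predeceased; the 1/4 allotted to Omkar's branch passes to Omkar's issue by representation.
Yamini's line is the sole branch at this level, so the full 1/4 passes to Yamini's issue by representation.
The 1/4 is divided into 3 equal shares of 1/12 among Deepa, Neelam, Ishita.
Deepa is living and takes 1/12.
Neelam is living and takes 1/12.
Ishita is living and takes 1/12.
Rajiv is living and takes 1/8.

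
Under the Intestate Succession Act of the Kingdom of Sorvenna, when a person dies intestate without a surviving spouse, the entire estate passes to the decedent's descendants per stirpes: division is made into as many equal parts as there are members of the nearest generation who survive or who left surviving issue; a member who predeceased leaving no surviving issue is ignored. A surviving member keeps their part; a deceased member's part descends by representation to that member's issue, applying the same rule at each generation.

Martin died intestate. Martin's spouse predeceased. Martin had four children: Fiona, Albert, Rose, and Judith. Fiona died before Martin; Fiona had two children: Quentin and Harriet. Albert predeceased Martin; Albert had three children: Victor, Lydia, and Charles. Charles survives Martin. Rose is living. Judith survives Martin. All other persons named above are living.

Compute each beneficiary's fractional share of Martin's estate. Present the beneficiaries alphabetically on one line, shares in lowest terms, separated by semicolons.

Charles 1/12; Harriet 1/8; Judith 1/4; Lydia 1/12; Quentin 1/8; Rose 1/4; Victor 1/12

There is no surviving spouse, so the entire estate passes to Martin's descendants per stirpes.
The estate is divided into 4 equal shares of 1/4 among Fiona, Albert, Rose, Judith.
Fiona predeceased; the 1/4 allotted to Fiona's branch passes to Fiona's issue by representation.
The 1/4 is divided into 2 equal shares of 1/8 among Quentin, Harriet.
Quentin is living and takes 1/8.
Harriet is living and takes 1/8.
Albert predeceased; the 1/4 allotted to Albert's branch passes to Albert's issue by representation.
The 1/4 is divided into 3 equal shares of 1/12 among Victor, Lydia, Charles.
Victor is living and takes 1/12.
Lydia is living and takes 1/12.
Charles is living and takes 1/12.
Rose is living and takes 1/4.
Judith is living and takes 1/4.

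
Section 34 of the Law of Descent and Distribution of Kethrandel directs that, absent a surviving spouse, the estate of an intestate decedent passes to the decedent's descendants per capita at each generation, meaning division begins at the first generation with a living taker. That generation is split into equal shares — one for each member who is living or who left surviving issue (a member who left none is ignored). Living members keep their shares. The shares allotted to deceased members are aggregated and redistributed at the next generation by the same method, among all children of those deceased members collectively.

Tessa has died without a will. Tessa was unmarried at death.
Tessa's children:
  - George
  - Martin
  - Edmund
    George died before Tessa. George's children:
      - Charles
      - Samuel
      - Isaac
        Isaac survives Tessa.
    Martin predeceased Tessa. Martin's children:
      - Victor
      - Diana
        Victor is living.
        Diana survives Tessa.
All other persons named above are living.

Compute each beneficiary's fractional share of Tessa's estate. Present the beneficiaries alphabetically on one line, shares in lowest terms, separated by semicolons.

Charles 2/15; Diana 2/15; Edmund 1/3; Isaac 2/15; Samuel 2/15; Victor 2/15

There is no surviving spouse, so the entire estate passes to Tessa's descendants per capita at each generation.
At generation 1 (George, Martin, Edmund) there are 3 shares of (1)/3 = 1/3 each.
Living: Edmund — each takes 1/3.
Deceased: George and Martin. Their combined 2/3 is pooled and carried to generation 2.
At generation 2 (Charles, Samuel, Isaac, Victor, Diana) there are 5 shares of (2/3)/5 = 2/15 each.
Living: Charles, Samuel, Isaac, Victor, and Diana — each takes 2/15.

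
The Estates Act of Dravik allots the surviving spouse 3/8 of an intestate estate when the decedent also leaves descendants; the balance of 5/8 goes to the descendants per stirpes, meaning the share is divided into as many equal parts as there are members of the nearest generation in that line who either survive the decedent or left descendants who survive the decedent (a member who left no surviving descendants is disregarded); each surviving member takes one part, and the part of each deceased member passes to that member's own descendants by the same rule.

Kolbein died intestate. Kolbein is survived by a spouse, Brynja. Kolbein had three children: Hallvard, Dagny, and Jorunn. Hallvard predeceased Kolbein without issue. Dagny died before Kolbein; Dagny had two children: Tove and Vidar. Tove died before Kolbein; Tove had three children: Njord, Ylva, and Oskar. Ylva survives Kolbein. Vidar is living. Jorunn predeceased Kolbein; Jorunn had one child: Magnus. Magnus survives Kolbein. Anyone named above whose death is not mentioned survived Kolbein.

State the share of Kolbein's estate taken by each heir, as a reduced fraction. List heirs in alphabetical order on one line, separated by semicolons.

Brynja 3/8; Magnus 5/16; Njord 5/96; Oskar 5/96; Vidar 5/32; Ylva 5/96

Brynja, as surviving spouse, takes 3/8.
The remaining 5/8 passes to Kolbein's descendants per stirpes.
Hallvard left no surviving issue, so that branch lapses and is disregarded.
The 5/8 is divided into 2 equal shares of 5/16 among Dagny, Jorunn.
Dagny predeceased; the 5/16 allotted to Dagny's branch passes to Dagny's issue by representation.
The 5/16 is divided into 2 equal shares of 5/32 among Tove, Vidar.
Tove predeceased; the 5/32 allotted to Tove's branch passes to Tove's issue by representation.
The 5/32 is divided into 3 equal shares of 5/96 among Njord, Ylva, Oskar.
Njord is living and takes 5/96.
Ylva is living and takes 5/96.
Oskar is living and takes 5/96.
Vidar is living and takes 5/32.
Jorunn predeceased; the 5/16 allotted to Jorunn's branch passes to Jorunn's issue by representation.
Magnus is the sole taker at this level and receives the full 5/16.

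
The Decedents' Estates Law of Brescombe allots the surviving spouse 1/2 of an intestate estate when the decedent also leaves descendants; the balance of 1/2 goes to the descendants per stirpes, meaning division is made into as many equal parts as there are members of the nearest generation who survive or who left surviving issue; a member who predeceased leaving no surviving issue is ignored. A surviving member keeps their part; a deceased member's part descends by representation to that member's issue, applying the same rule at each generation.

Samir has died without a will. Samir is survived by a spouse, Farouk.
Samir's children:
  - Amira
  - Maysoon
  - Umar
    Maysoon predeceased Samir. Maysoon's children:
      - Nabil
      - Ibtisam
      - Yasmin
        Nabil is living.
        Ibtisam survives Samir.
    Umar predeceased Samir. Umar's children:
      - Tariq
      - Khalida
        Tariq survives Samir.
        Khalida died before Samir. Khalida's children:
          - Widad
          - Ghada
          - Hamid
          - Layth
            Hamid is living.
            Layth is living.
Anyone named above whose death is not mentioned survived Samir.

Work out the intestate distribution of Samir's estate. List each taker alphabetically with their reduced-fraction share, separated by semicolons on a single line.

Amira 1/6; Farouk 1/2; Ghada 1/48; Hamid 1/48; Ibtisam 1/18; Layth 1/48; Nabil 1/18; Tariq 1/12; Widad 1/48; Yasmin 1/18

Farouk, as surviving spouse, takes 1/2.
The remaining 1/2 passes to Samir's descendants per stirpes.
The 1/2 is divided into 3 equal shares of 1/6 among Amira, Maysoon, Umar.
Amira is living and takes 1/6.
Maysoon predeceased; the 1/6 allotted to Maysoon's branch passes to Maysoon's issue by representation.
The 1/6 is divided into 3 equal shares of 1/18 among Nabil, Ibtisam, Yasmin.
Nabil is living and takes 1/18.
Ibtisam is living and takes 1/18.
Yasmin is living and takes 1/18.
Umar predeceased; the 1/6 allotted to Umar's branch passes to Umar's issue by representation.
The 1/6 is divided into 2 equal shares of 1/12 among Tariq, Khalida.
Tariq is living and takes 1/12.
Khalida predeceased; the 1/12 allotted to Khalida's branch passes to Khalida's issue by representation.
The 1/12 is divided into 4 equal shares of 1/48 among Widad, Ghada, Hamid, Layth.
Widad is living and takes 1/48.
Ghada is living and takes 1/48.
Hamid is living and takes 1/48.
Layth is living and takes 1/48.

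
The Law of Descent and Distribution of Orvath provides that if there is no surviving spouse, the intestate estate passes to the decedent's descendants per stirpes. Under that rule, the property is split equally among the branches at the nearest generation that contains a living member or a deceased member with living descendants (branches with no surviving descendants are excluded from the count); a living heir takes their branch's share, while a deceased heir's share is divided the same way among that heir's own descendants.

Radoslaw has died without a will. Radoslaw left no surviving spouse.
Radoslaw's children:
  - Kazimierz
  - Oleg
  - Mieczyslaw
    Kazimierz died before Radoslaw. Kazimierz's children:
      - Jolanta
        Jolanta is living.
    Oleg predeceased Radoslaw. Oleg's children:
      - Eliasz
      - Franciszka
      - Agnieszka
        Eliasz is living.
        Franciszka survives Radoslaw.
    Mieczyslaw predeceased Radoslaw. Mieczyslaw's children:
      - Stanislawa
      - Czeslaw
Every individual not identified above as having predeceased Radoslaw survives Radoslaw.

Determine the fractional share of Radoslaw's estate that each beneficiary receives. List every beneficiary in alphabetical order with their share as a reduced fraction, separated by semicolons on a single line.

There is no surviving spouse, so the entire estate passes to Radoslaw's descendants per stirpes.
The estate is divided into 3 equal shares of 1/3 among Kazimierz, Oleg, Mieczyslaw.
Kazimierz predeceased; the 1/3 allotted to Kazimierz's branch passes to Kazimierz's issue by representation.
Jolanta is the sole taker at this level and receives the full 1/3.
Oleg predeceased; the 1/3 allotted to Oleg's branch passes to Oleg's issue by representation.
The 1/3 is divided into 3 equal shares of 1/9 among Eliasz, Franciszka, Agnieszka.
Eliasz is living and takes 1/9.
Franciszka is living and takes 1/9.
Agnieszka is living and takes 1/9.
Mieczyslaw predeceased; the 1/3 allotted to Mieczyslaw's branch passes to Mieczyslaw's issue by representation.
The 1/3 is divided into 2 equal shares of 1/6 among Stanislawa, Czeslaw.
Stanislawa is living and takes 1/6.
Czeslaw is living and takes 1/6.

Agnieszka 1/9; Czeslaw 1/6; Eliasz 1/9; Franciszka 1/9; Jolanta 1/3; Stanislawa 1/6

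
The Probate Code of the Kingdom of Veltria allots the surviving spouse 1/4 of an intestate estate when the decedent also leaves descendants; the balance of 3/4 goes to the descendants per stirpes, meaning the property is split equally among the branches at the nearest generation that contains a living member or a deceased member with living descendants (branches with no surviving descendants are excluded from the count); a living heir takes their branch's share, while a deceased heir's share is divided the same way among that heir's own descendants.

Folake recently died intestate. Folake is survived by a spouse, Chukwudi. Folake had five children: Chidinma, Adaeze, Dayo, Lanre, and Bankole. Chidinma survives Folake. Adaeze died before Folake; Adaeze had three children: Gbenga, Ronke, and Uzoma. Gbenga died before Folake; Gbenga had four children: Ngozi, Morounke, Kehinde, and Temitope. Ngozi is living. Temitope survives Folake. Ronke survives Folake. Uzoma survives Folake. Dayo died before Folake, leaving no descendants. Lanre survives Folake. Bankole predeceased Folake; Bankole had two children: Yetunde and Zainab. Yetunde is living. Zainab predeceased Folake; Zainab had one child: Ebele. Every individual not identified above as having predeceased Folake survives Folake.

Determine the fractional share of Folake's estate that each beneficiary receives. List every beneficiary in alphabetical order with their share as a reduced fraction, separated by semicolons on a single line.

Chukwudi, as surviving spouse, takes 1/4.
The remaining 3/4 passes to Folake's descendants per stirpes.
Dayo left no surviving issue, so that branch lapses and is disregarded.
The 3/4 is divided into 4 equal shares of 3/16 among Chidinma, Adaeze, Lanre, Bankole.
Chidinma is living and takes 3/16.
Adaeze predeceased; the 3/16 allotted to Adaeze's branch passes to Adaeze's issue by representation.
The 3/16 is divided into 3 equal shares of 1/16 among Gbenga, Ronke, Uzoma.
Gbenga predeceased; the 1/16 allotted to Gbenga's branch passes to Gbenga's issue by representation.
The 1/16 is divided into 4 equal shares of 1/64 among Ngozi, Morounke, Kehinde, Temitope.
Ngozi is living and takes 1/64.
Morounke is living and takes 1/64.
Kehinde is living and takes 1/64.
Temitope is living and takes 1/64.
Ronke is living and takes 1/16.
Uzoma is living and takes 1/16.
Lanre is living and takes 3/16.
Bankole predeceased; the 3/16 allotted to Bankole's branch passes to Bankole's issue by representation.
The 3/16 is divided into 2 equal shares of 3/32 among Yetunde, Zainab.
Yetunde is living and takes 3/32.
Zainab predeceased; the 3/32 allotted to Zainab's branch passes to Zainab's issue by representation.
Ebele is the sole taker at this level and receives the full 3/32.

Chidinma 3/16; Chukwudi 1/4; Ebele 3/32; Kehinde 1/64; Lanre 3/16; Morounke 1/64; Ngozi 1/64; Ronke 1/16; Temitope 1/64; Uzoma 1/16; Yetunde 3/32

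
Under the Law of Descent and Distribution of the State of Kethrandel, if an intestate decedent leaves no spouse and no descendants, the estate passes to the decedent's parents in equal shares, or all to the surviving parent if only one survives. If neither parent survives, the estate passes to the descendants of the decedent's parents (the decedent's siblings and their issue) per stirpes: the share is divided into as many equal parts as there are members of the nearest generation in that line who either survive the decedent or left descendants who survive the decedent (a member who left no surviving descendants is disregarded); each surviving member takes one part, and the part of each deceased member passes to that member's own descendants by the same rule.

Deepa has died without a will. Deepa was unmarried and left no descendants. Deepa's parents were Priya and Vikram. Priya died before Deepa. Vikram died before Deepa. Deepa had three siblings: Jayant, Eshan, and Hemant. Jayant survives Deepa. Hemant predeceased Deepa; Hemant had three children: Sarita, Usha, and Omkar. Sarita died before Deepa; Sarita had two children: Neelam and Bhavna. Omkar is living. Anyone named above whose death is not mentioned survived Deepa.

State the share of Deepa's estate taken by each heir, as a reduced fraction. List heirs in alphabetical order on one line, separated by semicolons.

Neither parent survives and there are no descendants, so the estate passes to Deepa's siblings and their issue per stirpes.
The estate is divided into 3 equal shares of 1/3 among Jayant, Eshan, Hemant.
Jayant is living and takes 1/3.
Eshan is living and takes 1/3.
Hemant predeceased; the 1/3 allotted to Hemant's branch passes to Hemant's issue by representation.
The 1/3 is divided into 3 equal shares of 1/9 among Sarita, Usha, Omkar.
Sarita predeceased; the 1/9 allotted to Sarita's branch passes to Sarita's issue by representation.
The 1/9 is divided into 2 equal shares of 1/18 among Neelam, Bhavna.
Neelam is living and takes 1/18.
Bhavna is living and takes 1/18.
Usha is living and takes 1/9.
Omkar is living and takes 1/9.

Bhavna 1/18; Eshan 1/3; Jayant 1/3; Neelam 1/18; Omkar 1/9; Usha 1/9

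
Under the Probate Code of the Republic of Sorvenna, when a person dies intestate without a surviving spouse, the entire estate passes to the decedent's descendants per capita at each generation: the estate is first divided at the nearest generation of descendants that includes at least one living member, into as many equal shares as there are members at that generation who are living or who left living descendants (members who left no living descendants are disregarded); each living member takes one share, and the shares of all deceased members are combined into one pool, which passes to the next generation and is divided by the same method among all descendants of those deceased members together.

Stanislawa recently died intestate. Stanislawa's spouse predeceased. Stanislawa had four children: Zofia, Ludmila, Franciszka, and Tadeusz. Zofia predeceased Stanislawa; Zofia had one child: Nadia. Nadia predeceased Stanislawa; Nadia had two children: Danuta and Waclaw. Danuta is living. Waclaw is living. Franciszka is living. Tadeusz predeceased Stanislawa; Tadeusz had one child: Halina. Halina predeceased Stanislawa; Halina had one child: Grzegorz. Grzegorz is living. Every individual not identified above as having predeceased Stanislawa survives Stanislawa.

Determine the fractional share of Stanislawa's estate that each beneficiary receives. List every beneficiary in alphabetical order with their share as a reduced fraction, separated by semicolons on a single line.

Danuta 1/6; Franciszka 1/4; Grzegorz 1/6; Ludmila 1/4; Waclaw 1/6

There is no surviving spouse, so the entire estate passes to Stanislawa's descendants per capita at each generation.
At generation 1 (Zofia, Ludmila, Franciszka, Tadeusz) there are 4 shares of (1)/4 = 1/4 each.
Living: Ludmila and Franciszka — each takes 1/4.
Deceased: Zofia and Tadeusz. Their combined 1/2 is pooled and carried to generation 2.
At generation 2 (Nadia, Halina) there are 2 shares of (1/2)/2 = 1/4 each.
Deceased: Nadia and Halina. Their combined 1/2 is pooled and carried to generation 3.
At generation 3 (Danuta, Waclaw, Grzegorz) there are 3 shares of (1/2)/3 = 1/6 each.
Living: Danuta, Waclaw, and Grzegorz — each takes 1/6.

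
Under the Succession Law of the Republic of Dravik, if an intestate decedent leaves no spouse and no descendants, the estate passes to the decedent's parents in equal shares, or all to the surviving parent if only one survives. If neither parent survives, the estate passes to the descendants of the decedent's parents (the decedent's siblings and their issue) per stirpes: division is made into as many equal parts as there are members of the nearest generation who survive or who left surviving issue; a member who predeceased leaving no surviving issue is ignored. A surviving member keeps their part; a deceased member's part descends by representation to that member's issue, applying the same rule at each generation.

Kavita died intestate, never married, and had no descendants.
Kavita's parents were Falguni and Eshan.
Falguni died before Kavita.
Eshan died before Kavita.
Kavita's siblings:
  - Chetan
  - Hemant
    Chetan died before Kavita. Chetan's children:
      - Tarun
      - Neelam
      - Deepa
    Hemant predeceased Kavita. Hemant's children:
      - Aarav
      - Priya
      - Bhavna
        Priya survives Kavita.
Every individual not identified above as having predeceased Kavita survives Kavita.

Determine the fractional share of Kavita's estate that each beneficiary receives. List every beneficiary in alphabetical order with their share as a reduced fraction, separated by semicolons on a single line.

Neither parent survives and there are no descendants, so the estate passes to Kavita's siblings and their issue per stirpes.
The estate is divided into 2 equal shares of 1/2 among Chetan, Hemant.
Chetan predeceased; the 1/2 allotted to Chetan's branch passes to Chetan's issue by representation.
The 1/2 is divided into 3 equal shares of 1/6 among Tarun, Neelam, Deepa.
Tarun is living and takes 1/6.
Neelam is living and takes 1/6.
Deepa is living and takes 1/6.
Hemant predeceased; the 1/2 allotted to Hemant's branch passes to Hemant's issue by representation.
The 1/2 is divided into 3 equal shares of 1/6 among Aarav, Priya, Bhavna.
Aarav is living and takes 1/6.
Priya is living and takes 1/6.
Bhavna is living and takes 1/6.

Aarav 1/6; Bhavna 1/6; Deepa 1/6; Neelam 1/6; Priya 1/6; Tarun 1/6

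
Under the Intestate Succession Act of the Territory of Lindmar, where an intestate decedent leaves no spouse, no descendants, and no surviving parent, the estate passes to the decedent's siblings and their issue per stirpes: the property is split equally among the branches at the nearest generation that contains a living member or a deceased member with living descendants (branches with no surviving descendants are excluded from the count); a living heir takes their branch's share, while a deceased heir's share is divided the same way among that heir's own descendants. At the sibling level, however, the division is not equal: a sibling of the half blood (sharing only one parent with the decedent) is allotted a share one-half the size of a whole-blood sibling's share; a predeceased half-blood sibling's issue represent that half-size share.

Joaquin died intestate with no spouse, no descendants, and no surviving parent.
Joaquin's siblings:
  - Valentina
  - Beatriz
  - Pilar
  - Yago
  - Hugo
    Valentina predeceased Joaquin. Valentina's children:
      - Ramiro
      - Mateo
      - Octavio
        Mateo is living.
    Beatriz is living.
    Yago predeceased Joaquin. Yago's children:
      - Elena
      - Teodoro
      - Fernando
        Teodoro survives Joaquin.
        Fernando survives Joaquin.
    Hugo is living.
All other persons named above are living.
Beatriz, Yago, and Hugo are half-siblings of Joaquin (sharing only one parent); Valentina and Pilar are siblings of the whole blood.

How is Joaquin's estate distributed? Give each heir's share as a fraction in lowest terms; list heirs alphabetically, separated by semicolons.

Beatriz 1/7; Elena 1/21; Fernando 1/21; Hugo 1/7; Mateo 2/21; Octavio 2/21; Pilar 2/7; Ramiro 2/21; Teodoro 1/21

No spouse, descendants, or parent survives, so the estate passes to Joaquin's siblings per stirpes.
Half-blood siblings count for one-half the weight of whole-blood siblings at the initial division.
Dividing 1 in proportion to weights (total weight 7/2): Valentina (weight 1) → 2/7; Beatriz (weight 1/2) → 1/7; Pilar (weight 1) → 2/7; Yago (weight 1/2) → 1/7; Hugo (weight 1/2) → 1/7.
Valentina predeceased; the 2/7 allotted to Valentina's branch passes to Valentina's issue by representation.
The 2/7 is divided into 3 equal shares of 2/21 among Ramiro, Mateo, Octavio.
Ramiro is living and takes 2/21.
Mateo is living and takes 2/21.
Octavio is living and takes 2/21.
Beatriz is living and takes 1/7.
Pilar is living and takes 2/7.
Yago predeceased; the 1/7 allotted to Yago's branch passes to Yago's issue by representation.
The 1/7 is divided into 3 equal shares of 1/21 among Elena, Teodoro, Fernando.
Elena is living and takes 1/21.
Teodoro is living and takes 1/21.
Fernando is living and takes 1/21.
Hugo is living and takes 1/7.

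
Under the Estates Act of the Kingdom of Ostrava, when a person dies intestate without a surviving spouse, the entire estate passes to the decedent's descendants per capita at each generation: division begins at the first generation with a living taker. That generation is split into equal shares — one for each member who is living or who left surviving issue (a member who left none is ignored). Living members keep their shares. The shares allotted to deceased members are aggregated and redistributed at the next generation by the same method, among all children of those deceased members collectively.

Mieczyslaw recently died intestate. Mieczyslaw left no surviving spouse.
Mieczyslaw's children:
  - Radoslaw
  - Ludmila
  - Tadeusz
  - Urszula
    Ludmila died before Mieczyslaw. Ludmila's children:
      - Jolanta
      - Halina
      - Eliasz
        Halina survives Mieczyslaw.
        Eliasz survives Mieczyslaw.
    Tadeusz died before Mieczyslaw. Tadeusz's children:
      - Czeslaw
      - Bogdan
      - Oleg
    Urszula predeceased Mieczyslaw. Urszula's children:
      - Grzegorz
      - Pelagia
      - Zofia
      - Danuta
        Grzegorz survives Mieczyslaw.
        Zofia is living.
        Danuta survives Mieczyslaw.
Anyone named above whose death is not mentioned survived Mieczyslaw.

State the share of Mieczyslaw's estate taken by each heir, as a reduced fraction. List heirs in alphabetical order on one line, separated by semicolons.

There is no surviving spouse, so the entire estate passes to Mieczyslaw's descendants per capita at each generation.
At generation 1 (Radoslaw, Ludmila, Tadeusz, Urszula) there are 4 shares of (1)/4 = 1/4 each.
Living: Radoslaw — each takes 1/4.
Deceased: Ludmila, Tadeusz, and Urszula. Their combined 3/4 is pooled and carried to generation 2.
At generation 2 (Jolanta, Halina, Eliasz, Czeslaw, Bogdan, Oleg, Grzegorz, Pelagia, Zofia, Danuta) there are 10 shares of (3/4)/10 = 3/40 each.
Living: Jolanta, Halina, Eliasz, Czeslaw, Bogdan, Oleg, Grzegorz, Pelagia, Zofia, and Danuta — each takes 3/40.

Bogdan 3/40; Czeslaw 3/40; Danuta 3/40; Eliasz 3/40; Grzegorz 3/40; Halina 3/40; Jolanta 3/40; Oleg 3/40; Pelagia 3/40; Radoslaw 1/4; Zofia 3/40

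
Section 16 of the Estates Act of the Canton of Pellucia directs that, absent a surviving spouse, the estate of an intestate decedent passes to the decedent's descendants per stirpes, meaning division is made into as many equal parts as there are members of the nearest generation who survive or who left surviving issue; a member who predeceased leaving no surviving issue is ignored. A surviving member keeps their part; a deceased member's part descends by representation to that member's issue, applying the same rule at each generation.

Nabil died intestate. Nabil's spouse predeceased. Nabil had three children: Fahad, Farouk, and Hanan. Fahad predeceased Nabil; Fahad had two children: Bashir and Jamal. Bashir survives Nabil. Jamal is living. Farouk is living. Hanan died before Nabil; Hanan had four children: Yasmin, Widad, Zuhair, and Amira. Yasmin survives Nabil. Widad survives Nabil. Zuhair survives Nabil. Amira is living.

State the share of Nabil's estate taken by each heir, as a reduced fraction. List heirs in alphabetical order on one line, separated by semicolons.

Amira 1/12; Bashir 1/6; Farouk 1/3; Jamal 1/6; Widad 1/12; Yasmin 1/12; Zuhair 1/12

There is no surviving spouse, so the entire estate passes to Nabil's descendants per stirpes.
The estate is divided into 3 equal shares of 1/3 among Fahad, Farouk, Hanan.
Fahad predeceased; the 1/3 allotted to Fahad's branch passes to Fahad's issue by representation.
The 1/3 is divided into 2 equal shares of 1/6 among Bashir, Jamal.
Bashir is living and takes 1/6.
Jamal is living and takes 1/6.
Farouk is living and takes 1/3.
Hanan predeceased; the 1/3 allotted to Hanan's branch passes to Hanan's issue by representation.
The 1/3 is divided into 4 equal shares of 1/12 among Yasmin, Widad, Zuhair, Amira.
Yasmin is living and takes 1/12.
Widad is living and takes 1/12.
Zuhair is living and takes 1/12.
Amira is living and takes 1/12.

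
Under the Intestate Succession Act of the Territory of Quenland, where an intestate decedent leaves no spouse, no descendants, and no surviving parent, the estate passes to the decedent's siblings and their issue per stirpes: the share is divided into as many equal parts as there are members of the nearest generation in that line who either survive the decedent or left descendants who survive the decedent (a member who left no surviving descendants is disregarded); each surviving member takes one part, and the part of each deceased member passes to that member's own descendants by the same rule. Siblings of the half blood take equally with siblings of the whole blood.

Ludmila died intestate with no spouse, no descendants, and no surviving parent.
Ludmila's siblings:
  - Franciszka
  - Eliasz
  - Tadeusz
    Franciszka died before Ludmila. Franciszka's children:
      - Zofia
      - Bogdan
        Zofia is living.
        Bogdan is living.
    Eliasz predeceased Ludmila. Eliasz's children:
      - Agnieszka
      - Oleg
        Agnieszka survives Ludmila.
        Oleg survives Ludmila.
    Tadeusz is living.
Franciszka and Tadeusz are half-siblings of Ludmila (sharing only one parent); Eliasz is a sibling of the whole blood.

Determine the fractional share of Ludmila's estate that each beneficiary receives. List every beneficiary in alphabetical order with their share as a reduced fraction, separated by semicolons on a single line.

No spouse, descendants, or parent survives, so the estate passes to Ludmila's siblings per stirpes.
Half-blood and whole-blood siblings take equally under the stated rule.
The estate is divided into 3 equal shares of 1/3 among Franciszka, Eliasz, Tadeusz.
Franciszka predeceased; the 1/3 allotted to Franciszka's branch passes to Franciszka's issue by representation.
The 1/3 is divided into 2 equal shares of 1/6 among Zofia, Bogdan.
Zofia is living and takes 1/6.
Bogdan is living and takes 1/6.
Eliasz predeceased; the 1/3 allotted to Eliasz's branch passes to Eliasz's issue by representation.
The 1/3 is divided into 2 equal shares of 1/6 among Agnieszka, Oleg.
Agnieszka is living and takes 1/6.
Oleg is living and takes 1/6.
Tadeusz is living and takes 1/3.

Agnieszka 1/6; Bogdan 1/6; Oleg 1/6; Tadeusz 1/3; Zofia 1/6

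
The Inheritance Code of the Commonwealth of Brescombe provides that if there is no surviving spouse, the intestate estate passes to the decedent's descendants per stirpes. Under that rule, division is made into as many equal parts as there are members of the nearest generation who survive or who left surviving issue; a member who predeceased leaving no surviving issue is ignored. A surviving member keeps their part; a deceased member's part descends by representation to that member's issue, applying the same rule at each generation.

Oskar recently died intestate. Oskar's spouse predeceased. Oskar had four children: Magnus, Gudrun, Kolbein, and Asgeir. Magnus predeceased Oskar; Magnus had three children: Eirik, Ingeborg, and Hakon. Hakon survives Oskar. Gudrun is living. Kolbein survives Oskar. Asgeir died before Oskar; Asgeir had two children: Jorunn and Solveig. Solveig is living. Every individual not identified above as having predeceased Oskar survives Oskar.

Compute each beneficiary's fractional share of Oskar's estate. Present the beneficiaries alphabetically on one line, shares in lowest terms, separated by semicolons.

Eirik 1/12; Gudrun 1/4; Hakon 1/12; Ingeborg 1/12; Jorunn 1/8; Kolbein 1/4; Solveig 1/8

There is no surviving spouse, so the entire estate passes to Oskar's descendants per stirpes.
The estate is divided into 4 equal shares of 1/4 among Magnus, Gudrun, Kolbein, Asgeir.
Magnus predeceased; the 1/4 allotted to Magnus's branch passes to Magnus's issue by representation.
The 1/4 is divided into 3 equal shares of 1/12 among Eirik, Ingeborg, Hakon.
Eirik is living and takes 1/12.
Ingeborg is living and takes 1/12.
Hakon is living and takes 1/12.
Gudrun is living and takes 1/4.
Kolbein is living and takes 1/4.
Asgeir predeceased; the 1/4 allotted to Asgeir's branch passes to Asgeir's issue by representation.
The 1/4 is divided into 2 equal shares of 1/8 among Jorunn, Solveig.
Jorunn is living and takes 1/8.
Solveig is living and takes 1/8.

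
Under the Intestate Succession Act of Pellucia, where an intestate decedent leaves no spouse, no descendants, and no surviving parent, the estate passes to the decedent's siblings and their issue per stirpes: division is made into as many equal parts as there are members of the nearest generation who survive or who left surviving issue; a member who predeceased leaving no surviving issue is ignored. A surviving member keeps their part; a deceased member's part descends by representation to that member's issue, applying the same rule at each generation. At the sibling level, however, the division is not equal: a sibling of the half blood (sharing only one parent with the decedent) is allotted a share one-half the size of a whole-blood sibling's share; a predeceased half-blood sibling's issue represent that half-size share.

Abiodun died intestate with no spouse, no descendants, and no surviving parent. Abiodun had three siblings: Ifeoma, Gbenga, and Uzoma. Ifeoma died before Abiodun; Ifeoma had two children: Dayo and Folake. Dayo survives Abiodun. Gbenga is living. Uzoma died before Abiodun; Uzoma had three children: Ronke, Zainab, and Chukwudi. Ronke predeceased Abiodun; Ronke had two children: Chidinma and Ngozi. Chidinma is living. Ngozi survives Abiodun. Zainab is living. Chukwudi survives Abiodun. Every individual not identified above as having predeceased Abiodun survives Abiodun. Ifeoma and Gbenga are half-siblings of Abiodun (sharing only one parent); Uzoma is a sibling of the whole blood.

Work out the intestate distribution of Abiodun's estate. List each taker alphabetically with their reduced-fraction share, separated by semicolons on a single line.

Chidinma 1/12; Chukwudi 1/6; Dayo 1/8; Folake 1/8; Gbenga 1/4; Ngozi 1/12; Zainab 1/6

No spouse, descendants, or parent survives, so the estate passes to Abiodun's siblings per stirpes.
Half-blood siblings count for one-half the weight of whole-blood siblings at the initial division.
Dividing 1 in proportion to weights (total weight 2): Ifeoma (weight 1/2) → 1/4; Gbenga (weight 1/2) → 1/4; Uzoma (weight 1) → 1/2.
Ifeoma predeceased; the 1/4 allotted to Ifeoma's branch passes to Ifeoma's issue by representation.
The 1/4 is divided into 2 equal shares of 1/8 among Dayo, Folake.
Dayo is living and takes 1/8.
Folake is living and takes 1/8.
Gbenga is living and takes 1/4.
Uzoma predeceased; the 1/2 allotted to Uzoma's branch passes to Uzoma's issue by representation.
The 1/2 is divided into 3 equal shares of 1/6 among Ronke, Zainab, Chukwudi.
Ronke predeceased; the 1/6 allotted to Ronke's branch passes to Ronke's issue by representation.
The 1/6 is divided into 2 equal shares of 1/12 among Chidinma, Ngozi.
Chidinma is living and takes 1/12.
Ngozi is living and takes 1/12.
Zainab is living and takes 1/6.
Chukwudi is living and takes 1/6.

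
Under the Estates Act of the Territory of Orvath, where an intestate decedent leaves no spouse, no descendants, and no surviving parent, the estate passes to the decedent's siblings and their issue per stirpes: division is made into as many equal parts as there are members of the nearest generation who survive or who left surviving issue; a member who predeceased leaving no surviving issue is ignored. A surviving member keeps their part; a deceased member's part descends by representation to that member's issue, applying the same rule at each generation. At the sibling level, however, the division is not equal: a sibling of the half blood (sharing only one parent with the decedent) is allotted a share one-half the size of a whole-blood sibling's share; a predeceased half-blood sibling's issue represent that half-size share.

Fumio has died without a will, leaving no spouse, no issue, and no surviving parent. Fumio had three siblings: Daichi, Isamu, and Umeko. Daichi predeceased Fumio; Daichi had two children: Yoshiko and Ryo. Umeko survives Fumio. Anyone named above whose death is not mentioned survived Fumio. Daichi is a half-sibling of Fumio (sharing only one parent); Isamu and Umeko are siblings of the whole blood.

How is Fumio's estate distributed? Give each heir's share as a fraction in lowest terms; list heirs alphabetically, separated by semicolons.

Isamu 2/5; Ryo 1/10; Umeko 2/5; Yoshiko 1/10

No spouse, descendants, or parent survives, so the estate passes to Fumio's siblings per stirpes.
Half-blood siblings count for one-half the weight of whole-blood siblings at the initial division.
Dividing 1 in proportion to weights (total weight 5/2): Daichi (weight 1/2) → 1/5; Isamu (weight 1) → 2/5; Umeko (weight 1) → 2/5.
Daichi predeceased; the 1/5 allotted to Daichi's branch passes to Daichi's issue by representation.
The 1/5 is divided into 2 equal shares of 1/10 among Yoshiko, Ryo.
Yoshiko is living and takes 1/10.
Ryo is living and takes 1/10.
Isamu is living and takes 2/5.
Umeko is living and takes 2/5.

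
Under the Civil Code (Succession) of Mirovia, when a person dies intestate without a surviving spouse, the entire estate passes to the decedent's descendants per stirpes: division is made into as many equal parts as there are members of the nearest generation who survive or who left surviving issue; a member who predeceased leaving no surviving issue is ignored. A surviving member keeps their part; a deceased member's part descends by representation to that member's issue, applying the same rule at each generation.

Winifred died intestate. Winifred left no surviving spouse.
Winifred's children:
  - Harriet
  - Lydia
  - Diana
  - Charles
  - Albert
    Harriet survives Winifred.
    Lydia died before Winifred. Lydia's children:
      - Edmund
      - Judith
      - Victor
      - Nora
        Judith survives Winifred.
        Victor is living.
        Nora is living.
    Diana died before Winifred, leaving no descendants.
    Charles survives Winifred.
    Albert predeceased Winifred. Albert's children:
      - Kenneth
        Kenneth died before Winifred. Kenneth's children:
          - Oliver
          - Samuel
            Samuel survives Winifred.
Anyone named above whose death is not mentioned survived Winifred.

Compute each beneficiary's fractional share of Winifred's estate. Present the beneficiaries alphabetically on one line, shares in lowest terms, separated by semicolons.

Charles 1/4; Edmund 1/16; Harriet 1/4; Judith 1/16; Nora 1/16; Oliver 1/8; Samuel 1/8; Victor 1/16

There is no surviving spouse, so the entire estate passes to Winifred's descendants per stirpes.
Diana left no surviving issue, so that branch lapses and is disregarded.
The estate is divided into 4 equal shares of 1/4 among Harriet, Lydia, Charles, Albert.
Harriet is living and takes 1/4.
Lydia predeceased; the 1/4 allotted to Lydia's branch passes to Lydia's issue by representation.
The 1/4 is divided into 4 equal shares of 1/16 among Edmund, Judith, Victor, Nora.
Edmund is living and takes 1/16.
Judith is living and takes 1/16.
Victor is living and takes 1/16.
Nora is living and takes 1/16.
Charles is living and takes 1/4.
Albert predeceased; the 1/4 allotted to Albert's branch passes to Albert's issue by representation.
Kenneth's line is the sole branch at this level, so the full 1/4 passes to Kenneth's issue by representation.
The 1/4 is divided into 2 equal shares of 1/8 among Oliver, Samuel.
Oliver is living and takes 1/8.
Samuel is living and takes 1/8.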